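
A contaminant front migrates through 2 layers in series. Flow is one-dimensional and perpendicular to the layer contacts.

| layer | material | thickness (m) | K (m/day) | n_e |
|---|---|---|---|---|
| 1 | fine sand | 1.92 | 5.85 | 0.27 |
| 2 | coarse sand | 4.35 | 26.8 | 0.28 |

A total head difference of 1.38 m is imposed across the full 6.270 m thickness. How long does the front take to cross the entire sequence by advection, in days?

With flow normal to the layers, continuity requires the same specific discharge q through every layer.
Σ(b_i/K_i) = 1.92/5.85 + 4.35/26.8 = 0.4905 d.
q = Δh / Σ(b_i/K_i) = 1.38 / 0.4905 = 2.813 m/day.
In each layer the seepage velocity is v_i = q/n_i, so the layer transit time is t_i = b_i·n_i / q:
  layer 1 (fine sand): t_1 = 1.92 × 0.27 / 2.813 = 0.1843 d
  layer 2 (coarse sand): t_2 = 4.35 × 0.28 / 2.813 = 0.4329 d
Total t = Σ t_i = 0.6172 days.

0.617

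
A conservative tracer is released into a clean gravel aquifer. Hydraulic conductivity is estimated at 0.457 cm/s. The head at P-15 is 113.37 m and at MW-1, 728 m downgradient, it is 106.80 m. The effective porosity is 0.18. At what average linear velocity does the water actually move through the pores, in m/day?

19.8

Convert K: 0.457 cm/s × 864 = 394.8 m/day.
Hydraulic gradient i = (113.37 − 106.80) / 728 = 6.57 / 728 = 0.009025.
Darcy flux q = K · i = 394.8 × 0.009025 = 3.563 m/day.
Seepage velocity v = q / n_e = 3.563 / 0.18 = 19.80 m/day.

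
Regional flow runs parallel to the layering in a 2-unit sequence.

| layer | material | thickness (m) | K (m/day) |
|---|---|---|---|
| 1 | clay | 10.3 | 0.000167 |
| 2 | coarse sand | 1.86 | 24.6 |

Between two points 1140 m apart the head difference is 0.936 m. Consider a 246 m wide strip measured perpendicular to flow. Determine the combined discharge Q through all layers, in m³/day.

Flow is parallel to layering, so each bed carries its own Darcy discharge and the transmissivities add.
Σ(K_i·b_i) = 0.000167×10.3 + 24.6×1.86 = 45.76 m²/day.
Hydraulic gradient i = Δh / L = 0.936 / 1140 = 0.0008211.
Q = Σ(K_i·b_i) · W · i = 45.76 × 246 × 0.0008211 = 9.242 m³/day.

9.24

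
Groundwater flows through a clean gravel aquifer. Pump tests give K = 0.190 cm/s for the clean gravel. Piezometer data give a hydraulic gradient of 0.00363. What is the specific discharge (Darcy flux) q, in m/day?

Convert K: 0.190 cm/s × 864 = 164.2 m/day.
Hydraulic gradient i = 0.00363.
Specific discharge q = K · i = 164.2 × 0.003630 = 0.5959 m/day.

0.596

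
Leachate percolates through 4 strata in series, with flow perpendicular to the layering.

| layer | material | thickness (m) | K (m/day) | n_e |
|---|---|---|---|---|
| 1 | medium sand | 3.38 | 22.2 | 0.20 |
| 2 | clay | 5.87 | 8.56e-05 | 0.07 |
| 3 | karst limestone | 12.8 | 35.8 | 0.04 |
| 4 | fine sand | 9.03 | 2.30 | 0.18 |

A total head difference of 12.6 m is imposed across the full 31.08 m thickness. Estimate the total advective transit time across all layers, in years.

48.0

With flow normal to the layers, continuity requires the same specific discharge q through every layer.
Σ(b_i/K_i) = 3.38/22.2 + 5.87/8.56e-05 + 12.8/35.8 + 9.03/2.30 = 68579 d.
q = Δh / Σ(b_i/K_i) = 12.6 / 68579 = 0.0001837 m/day.
In each layer the seepage velocity is v_i = q/n_i, so the layer transit time is t_i = b_i·n_i / q:
  layer 1 (medium sand): t_1 = 3.38 × 0.20 / 0.0001837 = 3679 d
  layer 2 (clay): t_2 = 5.87 × 0.07 / 0.0001837 = 2236 d
  layer 3 (karst limestone): t_3 = 12.8 × 0.04 / 0.0001837 = 2787 d
  layer 4 (fine sand): t_4 = 9.03 × 0.18 / 0.0001837 = 8847 d
Total t = Σ t_i = 17549 days = 48.05 years.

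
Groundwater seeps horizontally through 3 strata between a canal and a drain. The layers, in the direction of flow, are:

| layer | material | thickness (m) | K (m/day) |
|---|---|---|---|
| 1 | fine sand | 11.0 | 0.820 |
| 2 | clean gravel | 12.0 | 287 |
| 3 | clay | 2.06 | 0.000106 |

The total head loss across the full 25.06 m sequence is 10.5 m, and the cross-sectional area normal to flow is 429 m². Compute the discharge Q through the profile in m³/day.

0.232

Flow is perpendicular to layering, so the layers act in series and the equivalent K is the thickness-weighted harmonic mean.
Total thickness L = 11.0 + 12.0 + 2.06 = 25.06 m.
Σ(b_i/K_i) = 11.0/0.820 + 12.0/287 + 2.06/0.000106 = 19447 d.
K_eq = L / Σ(b_i/K_i) = 25.06 / 19447 = 0.001289 m/day.
Q = K_eq · A · (Δh/L) = 0.001289 × 429 × (10.5/25.06) = 0.2316 m³/day.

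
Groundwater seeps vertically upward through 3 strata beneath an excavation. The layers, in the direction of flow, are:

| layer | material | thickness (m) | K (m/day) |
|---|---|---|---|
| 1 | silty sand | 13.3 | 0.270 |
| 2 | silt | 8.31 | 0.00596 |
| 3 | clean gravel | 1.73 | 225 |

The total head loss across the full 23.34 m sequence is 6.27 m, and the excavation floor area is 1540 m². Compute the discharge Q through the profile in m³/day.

6.69

Flow is perpendicular to layering, so the layers act in series and the equivalent K is the thickness-weighted harmonic mean.
Total thickness L = 13.3 + 8.31 + 1.73 = 23.34 m.
Σ(b_i/K_i) = 13.3/0.270 + 8.31/0.00596 + 1.73/225 = 1444 d.
K_eq = L / Σ(b_i/K_i) = 23.34 / 1444 = 0.01617 m/day.
Q = K_eq · A · (Δh/L) = 0.01617 × 1540 × (6.27/23.34) = 6.689 m³/day.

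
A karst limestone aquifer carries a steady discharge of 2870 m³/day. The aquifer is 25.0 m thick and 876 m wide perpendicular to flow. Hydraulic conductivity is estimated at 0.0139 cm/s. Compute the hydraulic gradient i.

Convert K: 0.0139 cm/s × 864 = 12.01 m/day.
Cross-sectional area A = 876 × 25.0 = 21900 m².
From Q = K·A·i, i = Q / (K·A) = 2870 / (12.01 × 21900) = 0.01091.

0.0109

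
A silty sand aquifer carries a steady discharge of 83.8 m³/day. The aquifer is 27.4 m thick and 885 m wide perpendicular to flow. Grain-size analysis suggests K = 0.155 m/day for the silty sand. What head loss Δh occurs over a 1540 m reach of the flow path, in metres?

34.3

Cross-sectional area A = 885 × 27.4 = 24249 m².
From Q = K·A·i, i = Q / (K·A) = 83.8 / (0.1550 × 24249) = 0.02230.
Head loss Δh = i · L = 0.02230 × 1540 = 34.34 m.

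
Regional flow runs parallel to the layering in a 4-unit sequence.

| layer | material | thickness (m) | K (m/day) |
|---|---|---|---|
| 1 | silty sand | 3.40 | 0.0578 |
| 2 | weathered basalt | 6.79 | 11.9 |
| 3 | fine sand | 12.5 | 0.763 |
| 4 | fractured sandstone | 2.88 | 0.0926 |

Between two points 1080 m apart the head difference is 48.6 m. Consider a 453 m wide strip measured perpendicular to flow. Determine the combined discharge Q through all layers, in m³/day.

Flow is parallel to layering, so each bed carries its own Darcy discharge and the transmissivities add.
Σ(K_i·b_i) = 0.0578×3.40 + 11.9×6.79 + 0.763×12.5 + 0.0926×2.88 = 90.80 m²/day.
Hydraulic gradient i = Δh / L = 48.6 / 1080 = 0.04500.
Q = Σ(K_i·b_i) · W · i = 90.80 × 453 × 0.04500 = 1851 m³/day.

1850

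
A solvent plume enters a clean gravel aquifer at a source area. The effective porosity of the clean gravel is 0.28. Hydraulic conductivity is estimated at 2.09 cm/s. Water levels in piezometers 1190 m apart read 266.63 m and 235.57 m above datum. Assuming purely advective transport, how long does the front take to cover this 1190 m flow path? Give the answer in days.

Convert K: 2.09 cm/s × 864 = 1806 m/day.
Hydraulic gradient i = (266.63 − 235.57) / 1190 = 31.06 / 1190 = 0.02610.
Darcy flux q = K · i = 1806 × 0.02610 = 47.13 m/day.
Seepage velocity v = q / n_e = 47.13 / 0.28 = 168.3 m/day.
Travel time t = L / v = 1190 / 168.3 = 7.070 days.

7.07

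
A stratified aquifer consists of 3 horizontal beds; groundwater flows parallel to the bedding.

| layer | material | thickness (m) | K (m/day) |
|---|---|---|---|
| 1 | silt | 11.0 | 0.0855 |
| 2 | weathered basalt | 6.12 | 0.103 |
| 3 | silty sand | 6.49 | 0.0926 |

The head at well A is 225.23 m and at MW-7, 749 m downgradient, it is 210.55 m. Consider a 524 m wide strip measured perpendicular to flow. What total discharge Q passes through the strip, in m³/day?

22.3

Flow is parallel to layering, so each bed carries its own Darcy discharge and the transmissivities add.
Σ(K_i·b_i) = 0.0855×11.0 + 0.103×6.12 + 0.0926×6.49 = 2.172 m²/day.
Hydraulic gradient i = (225.23 − 210.55) / 749 = 14.68 / 749 = 0.01960.
Q = Σ(K_i·b_i) · W · i = 2.172 × 524 × 0.01960 = 22.30 m³/day.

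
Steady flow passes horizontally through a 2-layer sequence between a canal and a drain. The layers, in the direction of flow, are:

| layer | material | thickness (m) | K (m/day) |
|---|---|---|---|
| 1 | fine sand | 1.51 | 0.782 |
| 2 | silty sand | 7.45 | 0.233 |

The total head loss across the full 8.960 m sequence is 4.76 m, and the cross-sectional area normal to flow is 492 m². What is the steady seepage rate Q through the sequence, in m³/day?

Flow is perpendicular to layering, so the layers act in series and the equivalent K is the thickness-weighted harmonic mean.
Total thickness L = 1.51 + 7.45 = 8.960 m.
Σ(b_i/K_i) = 1.51/0.782 + 7.45/0.233 = 33.91 d.
K_eq = L / Σ(b_i/K_i) = 8.960 / 33.91 = 0.2643 m/day.
Q = K_eq · A · (Δh/L) = 0.2643 × 492 × (4.76/8.960) = 69.07 m³/day.

69.1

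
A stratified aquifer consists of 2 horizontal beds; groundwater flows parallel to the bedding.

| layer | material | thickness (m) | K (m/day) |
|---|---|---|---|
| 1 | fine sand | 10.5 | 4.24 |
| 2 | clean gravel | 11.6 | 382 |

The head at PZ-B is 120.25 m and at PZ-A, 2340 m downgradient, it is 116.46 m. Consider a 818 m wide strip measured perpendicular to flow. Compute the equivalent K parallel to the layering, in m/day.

Flow is parallel to layering, so each bed carries its own Darcy discharge and the transmissivities add.
Σ(K_i·b_i) = 4.24×10.5 + 382×11.6 = 4476 m²/day.
Total thickness b = 22.10 m, so K_eq = Σ(K_i·b_i)/b = 202.5 m/day.

203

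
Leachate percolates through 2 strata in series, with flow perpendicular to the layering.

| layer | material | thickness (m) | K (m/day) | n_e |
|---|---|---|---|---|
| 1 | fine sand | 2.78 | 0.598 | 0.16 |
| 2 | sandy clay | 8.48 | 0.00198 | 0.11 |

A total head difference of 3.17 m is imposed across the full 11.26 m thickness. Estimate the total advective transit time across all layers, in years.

5.10

With flow normal to the layers, continuity requires the same specific discharge q through every layer.
Σ(b_i/K_i) = 2.78/0.598 + 8.48/0.00198 = 4287 d.
q = Δh / Σ(b_i/K_i) = 3.17 / 4287 = 0.0007394 m/day.
In each layer the seepage velocity is v_i = q/n_i, so the layer transit time is t_i = b_i·n_i / q:
  layer 1 (fine sand): t_1 = 2.78 × 0.16 / 0.0007394 = 601.6 d
  layer 2 (sandy clay): t_2 = 8.48 × 0.11 / 0.0007394 = 1262 d
Total t = Σ t_i = 1863 days = 5.101 years.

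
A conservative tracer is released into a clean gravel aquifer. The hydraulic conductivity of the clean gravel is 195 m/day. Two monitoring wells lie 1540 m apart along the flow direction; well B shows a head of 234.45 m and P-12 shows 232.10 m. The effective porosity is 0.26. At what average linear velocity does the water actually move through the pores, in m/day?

1.14

Hydraulic gradient i = (234.45 − 232.10) / 1540 = 2.35 / 1540 = 0.001526.
Darcy flux q = K · i = 195.0 × 0.001526 = 0.2976 m/day.
Seepage velocity v = q / n_e = 0.2976 / 0.26 = 1.144 m/day.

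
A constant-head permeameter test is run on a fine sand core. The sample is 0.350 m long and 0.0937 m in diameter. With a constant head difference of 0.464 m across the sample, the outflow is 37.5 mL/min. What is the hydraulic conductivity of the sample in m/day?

Cross-sectional area A = π·(d/2)² = π × (0.0937/2)² = 0.006896 m².
Convert discharge: 37.5 mL/min = 6.250e-07 m³/s.
Darcy's law rearranged: K = Q·L / (A·Δh) = 6.250e-07 × 0.350 / (0.006896 × 0.464) = 6.837e-05 m/s = 5.907 m/day.

5.91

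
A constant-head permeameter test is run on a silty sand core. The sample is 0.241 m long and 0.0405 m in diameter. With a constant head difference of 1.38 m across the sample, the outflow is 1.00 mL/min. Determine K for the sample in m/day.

Cross-sectional area A = π·(d/2)² = π × (0.0405/2)² = 0.001288 m².
Convert discharge: 1.00 mL/min = 1.667e-08 m³/s.
Darcy's law rearranged: K = Q·L / (A·Δh) = 1.667e-08 × 0.241 / (0.001288 × 1.38) = 2.259e-06 m/s = 0.1952 m/day.

0.195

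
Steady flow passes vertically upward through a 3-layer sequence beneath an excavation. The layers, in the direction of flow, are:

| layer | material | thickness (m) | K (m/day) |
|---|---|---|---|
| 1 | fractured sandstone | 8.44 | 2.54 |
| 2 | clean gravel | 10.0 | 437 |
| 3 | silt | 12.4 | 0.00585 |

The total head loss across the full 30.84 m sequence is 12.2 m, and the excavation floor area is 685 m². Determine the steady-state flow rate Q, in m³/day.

Flow is perpendicular to layering, so the layers act in series and the equivalent K is the thickness-weighted harmonic mean.
Total thickness L = 8.44 + 10.0 + 12.4 = 30.84 m.
Σ(b_i/K_i) = 8.44/2.54 + 10.0/437 + 12.4/0.00585 = 2123 d.
K_eq = L / Σ(b_i/K_i) = 30.84 / 2123 = 0.01453 m/day.
Q = K_eq · A · (Δh/L) = 0.01453 × 685 × (12.2/30.84) = 3.936 m³/day.

3.94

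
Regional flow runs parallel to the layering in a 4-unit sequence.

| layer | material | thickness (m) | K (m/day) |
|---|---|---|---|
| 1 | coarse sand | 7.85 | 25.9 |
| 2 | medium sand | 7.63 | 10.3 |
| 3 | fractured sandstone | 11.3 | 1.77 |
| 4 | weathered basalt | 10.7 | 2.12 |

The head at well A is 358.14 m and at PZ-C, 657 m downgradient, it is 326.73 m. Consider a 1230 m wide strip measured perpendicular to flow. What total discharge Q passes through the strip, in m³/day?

Flow is parallel to layering, so each bed carries its own Darcy discharge and the transmissivities add.
Σ(K_i·b_i) = 25.9×7.85 + 10.3×7.63 + 1.77×11.3 + 2.12×10.7 = 324.6 m²/day.
Hydraulic gradient i = (358.14 − 326.73) / 657 = 31.41 / 657 = 0.04781.
Q = Σ(K_i·b_i) · W · i = 324.6 × 1230 × 0.04781 = 19087 m³/day.

19100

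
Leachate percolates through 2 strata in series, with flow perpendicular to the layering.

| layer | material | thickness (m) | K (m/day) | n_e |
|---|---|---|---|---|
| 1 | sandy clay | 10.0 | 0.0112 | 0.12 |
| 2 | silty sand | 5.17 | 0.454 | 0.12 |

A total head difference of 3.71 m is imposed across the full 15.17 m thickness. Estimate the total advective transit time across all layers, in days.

444

With flow normal to the layers, continuity requires the same specific discharge q through every layer.
Σ(b_i/K_i) = 10.0/0.0112 + 5.17/0.454 = 904.2 d.
q = Δh / Σ(b_i/K_i) = 3.71 / 904.2 = 0.004103 m/day.
In each layer the seepage velocity is v_i = q/n_i, so the layer transit time is t_i = b_i·n_i / q:
  layer 1 (sandy clay): t_1 = 10.0 × 0.12 / 0.004103 = 292.5 d
  layer 2 (silty sand): t_2 = 5.17 × 0.12 / 0.004103 = 151.2 d
Total t = Σ t_i = 443.7 days.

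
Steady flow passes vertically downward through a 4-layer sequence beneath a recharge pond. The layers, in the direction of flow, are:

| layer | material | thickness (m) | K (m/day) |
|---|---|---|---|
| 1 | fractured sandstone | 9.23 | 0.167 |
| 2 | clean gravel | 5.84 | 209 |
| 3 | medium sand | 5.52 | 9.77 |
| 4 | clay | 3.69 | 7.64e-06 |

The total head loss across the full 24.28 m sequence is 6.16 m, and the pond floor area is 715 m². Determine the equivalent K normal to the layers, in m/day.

Flow is perpendicular to layering, so the layers act in series and the equivalent K is the thickness-weighted harmonic mean.
Total thickness L = 9.23 + 5.84 + 5.52 + 3.69 = 24.28 m.
Σ(b_i/K_i) = 9.23/0.167 + 5.84/209 + 5.52/9.77 + 3.69/7.64e-06 = 4.830e+05 d.
K_eq = L / Σ(b_i/K_i) = 24.28 / 4.830e+05 = 5.026e-05 m/day.

5.03e-05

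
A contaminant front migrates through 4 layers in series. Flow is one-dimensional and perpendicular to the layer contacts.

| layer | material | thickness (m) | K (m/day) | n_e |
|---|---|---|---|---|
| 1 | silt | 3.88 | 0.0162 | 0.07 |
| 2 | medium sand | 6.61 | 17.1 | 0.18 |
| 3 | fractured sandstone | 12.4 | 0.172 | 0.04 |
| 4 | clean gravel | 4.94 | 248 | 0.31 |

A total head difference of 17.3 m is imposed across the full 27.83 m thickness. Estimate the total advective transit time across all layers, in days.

62.9

With flow normal to the layers, continuity requires the same specific discharge q through every layer.
Σ(b_i/K_i) = 3.88/0.0162 + 6.61/17.1 + 12.4/0.172 + 4.94/248 = 312.0 d.
q = Δh / Σ(b_i/K_i) = 17.3 / 312.0 = 0.05545 m/day.
In each layer the seepage velocity is v_i = q/n_i, so the layer transit time is t_i = b_i·n_i / q:
  layer 1 (silt): t_1 = 3.88 × 0.07 / 0.05545 = 4.898 d
  layer 2 (medium sand): t_2 = 6.61 × 0.18 / 0.05545 = 21.46 d
  layer 3 (fractured sandstone): t_3 = 12.4 × 0.04 / 0.05545 = 8.945 d
  layer 4 (clean gravel): t_4 = 4.94 × 0.31 / 0.05545 = 27.62 d
Total t = Σ t_i = 62.92 days.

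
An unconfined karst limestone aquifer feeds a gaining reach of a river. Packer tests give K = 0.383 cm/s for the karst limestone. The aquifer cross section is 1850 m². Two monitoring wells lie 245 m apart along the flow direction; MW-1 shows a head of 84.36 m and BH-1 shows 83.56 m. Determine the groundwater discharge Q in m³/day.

Convert K: 0.383 cm/s × 864 = 330.9 m/day.
Hydraulic gradient i = (84.36 − 83.56) / 245 = 0.8 / 245 = 0.003265.
Darcy's law: Q = K · A · i = 330.9 × 1850 × 0.003265 = 1999 m³/day.

2000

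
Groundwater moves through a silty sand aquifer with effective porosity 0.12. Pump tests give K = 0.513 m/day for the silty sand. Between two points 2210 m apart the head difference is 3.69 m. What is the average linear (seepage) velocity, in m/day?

0.00714

Hydraulic gradient i = Δh / L = 3.69 / 2210 = 0.001670.
Darcy flux q = K · i = 0.5130 × 0.001670 = 0.0008565 m/day.
Seepage velocity v = q / n_e = 0.0008565 / 0.12 = 0.007138 m/day.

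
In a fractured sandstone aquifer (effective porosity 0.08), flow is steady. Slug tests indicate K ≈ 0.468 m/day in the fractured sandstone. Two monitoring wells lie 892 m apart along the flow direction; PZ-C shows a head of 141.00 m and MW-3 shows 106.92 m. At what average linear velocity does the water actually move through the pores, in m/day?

Hydraulic gradient i = (141.00 − 106.92) / 892 = 34.08 / 892 = 0.03821.
Darcy flux q = K · i = 0.4680 × 0.03821 = 0.01788 m/day.
Seepage velocity v = q / n_e = 0.01788 / 0.08 = 0.2235 m/day.

0.224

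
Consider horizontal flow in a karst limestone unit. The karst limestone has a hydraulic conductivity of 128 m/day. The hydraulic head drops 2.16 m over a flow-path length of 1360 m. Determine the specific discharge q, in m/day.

Hydraulic gradient i = Δh / L = 2.16 / 1360 = 0.001588.
Specific discharge q = K · i = 128.0 × 0.001588 = 0.2033 m/day.

0.203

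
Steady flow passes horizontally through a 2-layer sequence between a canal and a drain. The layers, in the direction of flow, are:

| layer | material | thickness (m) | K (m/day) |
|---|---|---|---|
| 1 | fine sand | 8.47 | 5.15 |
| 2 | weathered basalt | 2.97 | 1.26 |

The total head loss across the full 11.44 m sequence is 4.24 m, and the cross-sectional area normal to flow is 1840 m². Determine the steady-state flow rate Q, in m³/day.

1950

Flow is perpendicular to layering, so the layers act in series and the equivalent K is the thickness-weighted harmonic mean.
Total thickness L = 8.47 + 2.97 = 11.44 m.
Σ(b_i/K_i) = 8.47/5.15 + 2.97/1.26 = 4.002 d.
K_eq = L / Σ(b_i/K_i) = 11.44 / 4.002 = 2.859 m/day.
Q = K_eq · A · (Δh/L) = 2.859 × 1840 × (4.24/11.44) = 1950 m³/day.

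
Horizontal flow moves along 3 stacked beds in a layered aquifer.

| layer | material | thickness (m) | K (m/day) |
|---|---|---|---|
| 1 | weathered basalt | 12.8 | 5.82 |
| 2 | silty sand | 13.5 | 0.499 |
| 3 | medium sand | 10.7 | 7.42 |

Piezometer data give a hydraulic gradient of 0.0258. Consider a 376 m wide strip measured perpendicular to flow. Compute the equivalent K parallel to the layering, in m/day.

4.34

Flow is parallel to layering, so each bed carries its own Darcy discharge and the transmissivities add.
Σ(K_i·b_i) = 5.82×12.8 + 0.499×13.5 + 7.42×10.7 = 160.6 m²/day.
Total thickness b = 37.00 m, so K_eq = Σ(K_i·b_i)/b = 4.341 m/day.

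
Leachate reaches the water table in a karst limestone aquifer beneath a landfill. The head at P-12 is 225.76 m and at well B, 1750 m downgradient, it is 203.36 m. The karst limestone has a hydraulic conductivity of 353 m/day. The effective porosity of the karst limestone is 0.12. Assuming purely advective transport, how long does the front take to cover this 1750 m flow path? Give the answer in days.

Hydraulic gradient i = (225.76 − 203.36) / 1750 = 22.4 / 1750 = 0.01280.
Darcy flux q = K · i = 353.0 × 0.01280 = 4.518 m/day.
Seepage velocity v = q / n_e = 4.518 / 0.12 = 37.65 m/day.
Travel time t = L / v = 1750 / 37.65 = 46.48 days.

46.5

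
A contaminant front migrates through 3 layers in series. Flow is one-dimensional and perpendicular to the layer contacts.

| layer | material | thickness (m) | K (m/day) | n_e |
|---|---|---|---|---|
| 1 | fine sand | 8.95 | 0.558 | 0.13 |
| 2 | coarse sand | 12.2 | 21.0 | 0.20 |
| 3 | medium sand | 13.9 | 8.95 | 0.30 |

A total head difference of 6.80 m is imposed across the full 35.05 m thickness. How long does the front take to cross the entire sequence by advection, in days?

With flow normal to the layers, continuity requires the same specific discharge q through every layer.
Σ(b_i/K_i) = 8.95/0.558 + 12.2/21.0 + 13.9/8.95 = 18.17 d.
q = Δh / Σ(b_i/K_i) = 6.80 / 18.17 = 0.3742 m/day.
In each layer the seepage velocity is v_i = q/n_i, so the layer transit time is t_i = b_i·n_i / q:
  layer 1 (fine sand): t_1 = 8.95 × 0.13 / 0.3742 = 3.110 d
  layer 2 (coarse sand): t_2 = 12.2 × 0.20 / 0.3742 = 6.521 d
  layer 3 (medium sand): t_3 = 13.9 × 0.30 / 0.3742 = 11.14 d
Total t = Σ t_i = 20.78 days.

20.8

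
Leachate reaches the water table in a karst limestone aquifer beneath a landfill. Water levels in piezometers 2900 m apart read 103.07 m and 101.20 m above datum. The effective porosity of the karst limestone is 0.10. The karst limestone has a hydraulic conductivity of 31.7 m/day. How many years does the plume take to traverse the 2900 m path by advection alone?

Hydraulic gradient i = (103.07 − 101.20) / 2900 = 1.87 / 2900 = 0.0006448.
Darcy flux q = K · i = 31.70 × 0.0006448 = 0.02044 m/day.
Seepage velocity v = q / n_e = 0.02044 / 0.10 = 0.2044 m/day.
Travel time t = L / v = 2900 / 0.2044 = 14187 days = 38.84 years.

38.8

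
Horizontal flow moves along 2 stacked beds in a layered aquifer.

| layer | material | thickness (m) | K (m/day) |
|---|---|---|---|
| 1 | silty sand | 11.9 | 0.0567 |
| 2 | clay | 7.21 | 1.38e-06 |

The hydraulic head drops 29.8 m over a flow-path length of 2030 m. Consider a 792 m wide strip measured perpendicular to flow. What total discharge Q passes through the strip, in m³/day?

7.84

Flow is parallel to layering, so each bed carries its own Darcy discharge and the transmissivities add.
Σ(K_i·b_i) = 0.0567×11.9 + 1.38e-06×7.21 = 0.6747 m²/day.
Hydraulic gradient i = Δh / L = 29.8 / 2030 = 0.01468.
Q = Σ(K_i·b_i) · W · i = 0.6747 × 792 × 0.01468 = 7.845 m³/day.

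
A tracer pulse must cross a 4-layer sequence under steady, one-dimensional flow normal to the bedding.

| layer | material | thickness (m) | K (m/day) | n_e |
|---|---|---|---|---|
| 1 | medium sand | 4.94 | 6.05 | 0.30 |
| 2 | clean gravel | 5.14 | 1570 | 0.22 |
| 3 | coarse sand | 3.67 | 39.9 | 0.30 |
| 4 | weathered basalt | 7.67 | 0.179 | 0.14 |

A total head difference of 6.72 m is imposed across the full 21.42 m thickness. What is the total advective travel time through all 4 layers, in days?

31.2

With flow normal to the layers, continuity requires the same specific discharge q through every layer.
Σ(b_i/K_i) = 4.94/6.05 + 5.14/1570 + 3.67/39.9 + 7.67/0.179 = 43.76 d.
q = Δh / Σ(b_i/K_i) = 6.72 / 43.76 = 0.1536 m/day.
In each layer the seepage velocity is v_i = q/n_i, so the layer transit time is t_i = b_i·n_i / q:
  layer 1 (medium sand): t_1 = 4.94 × 0.30 / 0.1536 = 9.651 d
  layer 2 (clean gravel): t_2 = 5.14 × 0.22 / 0.1536 = 7.364 d
  layer 3 (coarse sand): t_3 = 3.67 × 0.30 / 0.1536 = 7.170 d
  layer 4 (weathered basalt): t_4 = 7.67 × 0.14 / 0.1536 = 6.993 d
Total t = Σ t_i = 31.18 days.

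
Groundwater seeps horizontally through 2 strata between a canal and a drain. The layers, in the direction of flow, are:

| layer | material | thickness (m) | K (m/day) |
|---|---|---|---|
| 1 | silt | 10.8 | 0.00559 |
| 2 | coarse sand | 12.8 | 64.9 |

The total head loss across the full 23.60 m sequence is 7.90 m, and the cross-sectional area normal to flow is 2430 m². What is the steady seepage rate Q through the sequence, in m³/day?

Flow is perpendicular to layering, so the layers act in series and the equivalent K is the thickness-weighted harmonic mean.
Total thickness L = 10.8 + 12.8 = 23.60 m.
Σ(b_i/K_i) = 10.8/0.00559 + 12.8/64.9 = 1932 d.
K_eq = L / Σ(b_i/K_i) = 23.60 / 1932 = 0.01221 m/day.
Q = K_eq · A · (Δh/L) = 0.01221 × 2430 × (7.90/23.60) = 9.935 m³/day.

9.94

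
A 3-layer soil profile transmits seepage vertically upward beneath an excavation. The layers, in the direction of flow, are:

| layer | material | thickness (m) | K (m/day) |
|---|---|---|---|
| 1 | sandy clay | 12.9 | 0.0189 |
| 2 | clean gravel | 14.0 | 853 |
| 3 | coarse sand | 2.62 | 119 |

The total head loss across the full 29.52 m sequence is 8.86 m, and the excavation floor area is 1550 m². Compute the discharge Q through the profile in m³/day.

Flow is perpendicular to layering, so the layers act in series and the equivalent K is the thickness-weighted harmonic mean.
Total thickness L = 12.9 + 14.0 + 2.62 = 29.52 m.
Σ(b_i/K_i) = 12.9/0.0189 + 14.0/853 + 2.62/119 = 682.6 d.
K_eq = L / Σ(b_i/K_i) = 29.52 / 682.6 = 0.04325 m/day.
Q = K_eq · A · (Δh/L) = 0.04325 × 1550 × (8.86/29.52) = 20.12 m³/day.

20.1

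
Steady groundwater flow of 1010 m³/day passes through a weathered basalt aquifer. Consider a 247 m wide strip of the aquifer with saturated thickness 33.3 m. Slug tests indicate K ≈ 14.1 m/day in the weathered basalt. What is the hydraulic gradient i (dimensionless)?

Cross-sectional area A = 247 × 33.3 = 8225 m².
From Q = K·A·i, i = Q / (K·A) = 1010 / (14.10 × 8225) = 0.008709.

0.00871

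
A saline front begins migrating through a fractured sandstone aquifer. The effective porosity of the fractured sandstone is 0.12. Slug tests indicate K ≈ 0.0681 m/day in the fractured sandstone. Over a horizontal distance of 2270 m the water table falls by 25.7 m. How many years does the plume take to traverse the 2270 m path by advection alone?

Hydraulic gradient i = Δh / L = 25.7 / 2270 = 0.01132.
Darcy flux q = K · i = 0.06810 × 0.01132 = 0.0007710 m/day.
Seepage velocity v = q / n_e = 0.0007710 / 0.12 = 0.006425 m/day.
Travel time t = L / v = 2270 / 0.006425 = 3.533e+05 days = 967.3 years.

967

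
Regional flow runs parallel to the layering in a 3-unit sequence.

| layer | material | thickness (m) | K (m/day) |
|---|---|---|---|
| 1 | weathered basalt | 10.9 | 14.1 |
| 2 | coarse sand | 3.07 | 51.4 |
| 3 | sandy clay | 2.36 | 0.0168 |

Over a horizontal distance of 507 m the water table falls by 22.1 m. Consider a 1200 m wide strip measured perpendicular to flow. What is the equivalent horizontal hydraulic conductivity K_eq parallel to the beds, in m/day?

19.1

Flow is parallel to layering, so each bed carries its own Darcy discharge and the transmissivities add.
Σ(K_i·b_i) = 14.1×10.9 + 51.4×3.07 + 0.0168×2.36 = 311.5 m²/day.
Total thickness b = 16.33 m, so K_eq = Σ(K_i·b_i)/b = 19.08 m/day.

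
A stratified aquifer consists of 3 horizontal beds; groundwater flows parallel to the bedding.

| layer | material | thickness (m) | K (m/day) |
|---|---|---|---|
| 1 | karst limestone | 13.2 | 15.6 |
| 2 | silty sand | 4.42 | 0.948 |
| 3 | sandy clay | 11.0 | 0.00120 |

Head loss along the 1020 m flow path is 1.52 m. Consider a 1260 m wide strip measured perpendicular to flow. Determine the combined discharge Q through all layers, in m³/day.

395

Flow is parallel to layering, so each bed carries its own Darcy discharge and the transmissivities add.
Σ(K_i·b_i) = 15.6×13.2 + 0.948×4.42 + 0.00120×11.0 = 210.1 m²/day.
Hydraulic gradient i = Δh / L = 1.52 / 1020 = 0.001490.
Q = Σ(K_i·b_i) · W · i = 210.1 × 1260 × 0.001490 = 394.5 m³/day.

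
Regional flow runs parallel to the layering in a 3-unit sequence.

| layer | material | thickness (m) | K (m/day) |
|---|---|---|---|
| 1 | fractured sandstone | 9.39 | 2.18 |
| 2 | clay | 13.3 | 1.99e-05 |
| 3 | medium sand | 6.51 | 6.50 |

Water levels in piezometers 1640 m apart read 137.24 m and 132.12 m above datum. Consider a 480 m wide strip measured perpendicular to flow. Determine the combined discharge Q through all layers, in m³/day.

Flow is parallel to layering, so each bed carries its own Darcy discharge and the transmissivities add.
Σ(K_i·b_i) = 2.18×9.39 + 1.99e-05×13.3 + 6.50×6.51 = 62.79 m²/day.
Hydraulic gradient i = (137.24 − 132.12) / 1640 = 5.12 / 1640 = 0.003122.
Q = Σ(K_i·b_i) · W · i = 62.79 × 480 × 0.003122 = 94.09 m³/day.

94.1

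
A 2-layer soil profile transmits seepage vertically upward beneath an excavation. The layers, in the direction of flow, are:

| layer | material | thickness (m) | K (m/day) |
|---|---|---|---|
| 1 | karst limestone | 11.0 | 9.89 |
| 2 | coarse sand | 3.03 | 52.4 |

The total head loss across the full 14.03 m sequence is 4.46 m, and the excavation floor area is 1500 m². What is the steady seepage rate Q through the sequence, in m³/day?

5720

Flow is perpendicular to layering, so the layers act in series and the equivalent K is the thickness-weighted harmonic mean.
Total thickness L = 11.0 + 3.03 = 14.03 m.
Σ(b_i/K_i) = 11.0/9.89 + 3.03/52.4 = 1.170 d.
K_eq = L / Σ(b_i/K_i) = 14.03 / 1.170 = 11.99 m/day.
Q = K_eq · A · (Δh/L) = 11.99 × 1500 × (4.46/14.03) = 5718 m³/day.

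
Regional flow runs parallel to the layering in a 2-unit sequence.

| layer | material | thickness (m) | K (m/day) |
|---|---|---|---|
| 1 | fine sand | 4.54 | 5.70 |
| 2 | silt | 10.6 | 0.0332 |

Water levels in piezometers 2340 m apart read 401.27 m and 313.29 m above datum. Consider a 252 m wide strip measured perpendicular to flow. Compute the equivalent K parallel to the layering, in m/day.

1.73

Flow is parallel to layering, so each bed carries its own Darcy discharge and the transmissivities add.
Σ(K_i·b_i) = 5.70×4.54 + 0.0332×10.6 = 26.23 m²/day.
Total thickness b = 15.14 m, so K_eq = Σ(K_i·b_i)/b = 1.732 m/day.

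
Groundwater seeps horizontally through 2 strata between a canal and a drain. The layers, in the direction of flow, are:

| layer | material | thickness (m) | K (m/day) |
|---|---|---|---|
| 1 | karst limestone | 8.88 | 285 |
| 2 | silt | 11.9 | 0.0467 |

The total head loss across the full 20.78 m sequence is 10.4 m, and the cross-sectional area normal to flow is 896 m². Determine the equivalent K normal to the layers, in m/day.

Flow is perpendicular to layering, so the layers act in series and the equivalent K is the thickness-weighted harmonic mean.
Total thickness L = 8.88 + 11.9 = 20.78 m.
Σ(b_i/K_i) = 8.88/285 + 11.9/0.0467 = 254.8 d.
K_eq = L / Σ(b_i/K_i) = 20.78 / 254.8 = 0.08154 m/day.

0.0815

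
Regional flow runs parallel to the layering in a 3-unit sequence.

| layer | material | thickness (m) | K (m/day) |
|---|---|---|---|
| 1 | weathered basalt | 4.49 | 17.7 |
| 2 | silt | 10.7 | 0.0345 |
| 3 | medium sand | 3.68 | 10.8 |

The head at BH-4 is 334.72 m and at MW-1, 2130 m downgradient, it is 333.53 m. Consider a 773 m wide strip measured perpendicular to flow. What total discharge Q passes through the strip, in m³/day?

Flow is parallel to layering, so each bed carries its own Darcy discharge and the transmissivities add.
Σ(K_i·b_i) = 17.7×4.49 + 0.0345×10.7 + 10.8×3.68 = 119.6 m²/day.
Hydraulic gradient i = (334.72 − 333.53) / 2130 = 1.19 / 2130 = 0.0005587.
Q = Σ(K_i·b_i) · W · i = 119.6 × 773 × 0.0005587 = 51.64 m³/day.

51.6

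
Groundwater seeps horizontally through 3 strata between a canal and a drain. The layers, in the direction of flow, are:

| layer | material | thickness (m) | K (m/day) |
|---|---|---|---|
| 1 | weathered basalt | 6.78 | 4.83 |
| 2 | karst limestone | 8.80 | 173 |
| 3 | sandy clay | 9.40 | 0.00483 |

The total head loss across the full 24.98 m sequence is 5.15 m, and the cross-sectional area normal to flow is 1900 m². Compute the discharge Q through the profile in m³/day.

5.02

Flow is perpendicular to layering, so the layers act in series and the equivalent K is the thickness-weighted harmonic mean.
Total thickness L = 6.78 + 8.80 + 9.40 = 24.98 m.
Σ(b_i/K_i) = 6.78/4.83 + 8.80/173 + 9.40/0.00483 = 1948 d.
K_eq = L / Σ(b_i/K_i) = 24.98 / 1948 = 0.01283 m/day.
Q = K_eq · A · (Δh/L) = 0.01283 × 1900 × (5.15/24.98) = 5.024 m³/day.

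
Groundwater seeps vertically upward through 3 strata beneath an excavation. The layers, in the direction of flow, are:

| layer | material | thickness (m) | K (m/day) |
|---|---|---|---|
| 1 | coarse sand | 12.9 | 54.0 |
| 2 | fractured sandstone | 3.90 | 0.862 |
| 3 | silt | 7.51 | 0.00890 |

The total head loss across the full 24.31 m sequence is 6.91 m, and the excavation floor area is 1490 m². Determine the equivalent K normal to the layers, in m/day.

Flow is perpendicular to layering, so the layers act in series and the equivalent K is the thickness-weighted harmonic mean.
Total thickness L = 12.9 + 3.90 + 7.51 = 24.31 m.
Σ(b_i/K_i) = 12.9/54.0 + 3.90/0.862 + 7.51/0.00890 = 848.6 d.
K_eq = L / Σ(b_i/K_i) = 24.31 / 848.6 = 0.02865 m/day.

0.0286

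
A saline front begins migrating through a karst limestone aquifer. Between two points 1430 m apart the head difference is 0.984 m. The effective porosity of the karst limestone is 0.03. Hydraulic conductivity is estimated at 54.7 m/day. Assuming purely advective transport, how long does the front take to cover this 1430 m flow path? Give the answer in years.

Hydraulic gradient i = Δh / L = 0.984 / 1430 = 0.0006881.
Darcy flux q = K · i = 54.70 × 0.0006881 = 0.03764 m/day.
Seepage velocity v = q / n_e = 0.03764 / 0.03 = 1.255 m/day.
Travel time t = L / v = 1430 / 1.255 = 1140 days = 3.120 years.

3.12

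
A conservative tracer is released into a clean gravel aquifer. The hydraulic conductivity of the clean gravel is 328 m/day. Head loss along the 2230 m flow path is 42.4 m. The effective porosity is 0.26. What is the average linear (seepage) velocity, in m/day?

Hydraulic gradient i = Δh / L = 42.4 / 2230 = 0.01901.
Darcy flux q = K · i = 328.0 × 0.01901 = 6.236 m/day.
Seepage velocity v = q / n_e = 6.236 / 0.26 = 23.99 m/day.

24.0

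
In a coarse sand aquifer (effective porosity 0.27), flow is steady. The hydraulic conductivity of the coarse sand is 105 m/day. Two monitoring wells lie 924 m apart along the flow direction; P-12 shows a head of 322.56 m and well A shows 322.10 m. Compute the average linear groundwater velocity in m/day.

0.194

Hydraulic gradient i = (322.56 − 322.10) / 924 = 0.46 / 924 = 0.0004978.
Darcy flux q = K · i = 105.0 × 0.0004978 = 0.05227 m/day.
Seepage velocity v = q / n_e = 0.05227 / 0.27 = 0.1936 m/day.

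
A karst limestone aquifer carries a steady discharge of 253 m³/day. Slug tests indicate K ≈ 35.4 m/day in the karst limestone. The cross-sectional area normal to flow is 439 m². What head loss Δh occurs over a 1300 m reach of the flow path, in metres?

From Q = K·A·i, i = Q / (K·A) = 253 / (35.40 × 439.0) = 0.01628.
Head loss Δh = i · L = 0.01628 × 1300 = 21.16 m.

21.2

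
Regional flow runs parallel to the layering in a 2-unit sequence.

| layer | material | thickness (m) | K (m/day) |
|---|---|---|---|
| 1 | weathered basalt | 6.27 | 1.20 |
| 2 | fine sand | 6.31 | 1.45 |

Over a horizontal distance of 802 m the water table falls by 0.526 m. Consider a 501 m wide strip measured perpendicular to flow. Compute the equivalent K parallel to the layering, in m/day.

Flow is parallel to layering, so each bed carries its own Darcy discharge and the transmissivities add.
Σ(K_i·b_i) = 1.20×6.27 + 1.45×6.31 = 16.67 m²/day.
Total thickness b = 12.58 m, so K_eq = Σ(K_i·b_i)/b = 1.325 m/day.

1.33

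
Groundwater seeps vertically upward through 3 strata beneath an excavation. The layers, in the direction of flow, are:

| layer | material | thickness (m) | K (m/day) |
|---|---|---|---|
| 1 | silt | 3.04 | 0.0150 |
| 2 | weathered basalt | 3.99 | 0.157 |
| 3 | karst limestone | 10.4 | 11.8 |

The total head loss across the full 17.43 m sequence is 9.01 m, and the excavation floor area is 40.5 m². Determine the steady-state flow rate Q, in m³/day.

1.59

Flow is perpendicular to layering, so the layers act in series and the equivalent K is the thickness-weighted harmonic mean.
Total thickness L = 3.04 + 3.99 + 10.4 = 17.43 m.
Σ(b_i/K_i) = 3.04/0.0150 + 3.99/0.157 + 10.4/11.8 = 229.0 d.
K_eq = L / Σ(b_i/K_i) = 17.43 / 229.0 = 0.07613 m/day.
Q = K_eq · A · (Δh/L) = 0.07613 × 40.5 × (9.01/17.43) = 1.594 m³/day.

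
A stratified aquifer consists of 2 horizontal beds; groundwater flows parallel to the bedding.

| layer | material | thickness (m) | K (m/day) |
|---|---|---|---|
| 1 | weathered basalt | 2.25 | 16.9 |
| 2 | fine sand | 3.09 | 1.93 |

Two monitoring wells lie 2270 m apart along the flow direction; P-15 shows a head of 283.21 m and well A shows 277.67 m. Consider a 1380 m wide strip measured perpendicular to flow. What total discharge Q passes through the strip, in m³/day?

148

Flow is parallel to layering, so each bed carries its own Darcy discharge and the transmissivities add.
Σ(K_i·b_i) = 16.9×2.25 + 1.93×3.09 = 43.99 m²/day.
Hydraulic gradient i = (283.21 − 277.67) / 2270 = 5.54 / 2270 = 0.002441.
Q = Σ(K_i·b_i) · W · i = 43.99 × 1380 × 0.002441 = 148.2 m³/day.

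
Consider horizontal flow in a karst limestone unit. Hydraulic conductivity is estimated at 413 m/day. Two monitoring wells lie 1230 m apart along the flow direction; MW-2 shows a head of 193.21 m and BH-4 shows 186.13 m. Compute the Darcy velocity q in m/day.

2.38

Hydraulic gradient i = (193.21 − 186.13) / 1230 = 7.08 / 1230 = 0.005756.
Specific discharge q = K · i = 413.0 × 0.005756 = 2.377 m/day.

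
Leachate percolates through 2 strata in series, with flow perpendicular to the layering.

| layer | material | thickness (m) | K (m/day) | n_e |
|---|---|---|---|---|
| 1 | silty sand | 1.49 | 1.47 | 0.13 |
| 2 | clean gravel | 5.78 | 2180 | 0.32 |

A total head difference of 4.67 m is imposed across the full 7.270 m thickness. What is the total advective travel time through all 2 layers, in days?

With flow normal to the layers, continuity requires the same specific discharge q through every layer.
Σ(b_i/K_i) = 1.49/1.47 + 5.78/2180 = 1.016 d.
q = Δh / Σ(b_i/K_i) = 4.67 / 1.016 = 4.595 m/day.
In each layer the seepage velocity is v_i = q/n_i, so the layer transit time is t_i = b_i·n_i / q:
  layer 1 (silty sand): t_1 = 1.49 × 0.13 / 4.595 = 0.04215 d
  layer 2 (clean gravel): t_2 = 5.78 × 0.32 / 4.595 = 0.4025 d
Total t = Σ t_i = 0.4447 days.

0.445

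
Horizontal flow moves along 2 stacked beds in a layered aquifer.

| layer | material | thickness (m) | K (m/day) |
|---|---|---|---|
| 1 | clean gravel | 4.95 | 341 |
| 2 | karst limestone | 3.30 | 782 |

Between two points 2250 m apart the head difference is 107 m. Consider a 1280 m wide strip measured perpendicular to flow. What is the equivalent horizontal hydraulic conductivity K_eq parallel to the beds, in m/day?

Flow is parallel to layering, so each bed carries its own Darcy discharge and the transmissivities add.
Σ(K_i·b_i) = 341×4.95 + 782×3.30 = 4269 m²/day.
Total thickness b = 8.250 m, so K_eq = Σ(K_i·b_i)/b = 517.4 m/day.

517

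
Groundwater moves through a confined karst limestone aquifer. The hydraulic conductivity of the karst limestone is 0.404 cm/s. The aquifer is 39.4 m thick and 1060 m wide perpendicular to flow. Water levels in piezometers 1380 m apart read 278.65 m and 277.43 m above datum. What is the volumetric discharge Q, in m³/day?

12900

Convert K: 0.404 cm/s × 864 = 349.1 m/day.
Cross-sectional area A = 1060 × 39.4 = 41764 m².
Hydraulic gradient i = (278.65 − 277.43) / 1380 = 1.22 / 1380 = 0.0008841.
Darcy's law: Q = K · A · i = 349.1 × 41764 × 0.0008841 = 12888 m³/day.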